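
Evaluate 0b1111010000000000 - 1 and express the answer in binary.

0b1111001111111111

The trailing 10 digits are 0, so subtracting 1 borrows through: they become 1 and the next digit up decrements.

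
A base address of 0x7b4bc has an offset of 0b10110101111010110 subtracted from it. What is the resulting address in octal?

0x7b4bc = 0o1732274 in octal.
0b10110101111010110 = 0o265726 in octal.
Subtract column by column in base 8:
  4-6 → 6 (borrow)
  7-2-1 → 4
  2-7 → 3 (borrow)
  2-5-1 → 4 (borrow)
  3-6-1 → 4 (borrow)
  7-2-1 → 4
  1-0 → 1

0o1444346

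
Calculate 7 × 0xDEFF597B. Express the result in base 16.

Multiply each base-16 digit by 7, carrying:
  B×7 = 77 → write D carry 4
  7×7+4 = 53 → write 5 carry 3
  9×7+3 = 66 → write 2 carry 4
  5×7+4 = 39 → write 7 carry 2
  F×7+2 = 107 → write B carry 6
  F×7+6 = 111 → write F carry 6
  E×7+6 = 104 → write 8 carry 6
  D×7+6 = 97 → write 1 carry 6
  remaining carry: 6

0x618FB725D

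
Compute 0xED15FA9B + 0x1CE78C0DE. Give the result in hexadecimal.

Add column by column in base 16, right to left:
  B+E = 9 carry 1
  9+D+1 = 7 carry 1
  A+0+1 = B
  F+C = B carry 1
  5+8+1 = E
  1+7 = 8
  D+E = B carry 1
  E+C+1 = B carry 1
  0+1+1 = 2

0x2BB8EBB79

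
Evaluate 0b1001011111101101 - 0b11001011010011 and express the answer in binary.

0b110010100011010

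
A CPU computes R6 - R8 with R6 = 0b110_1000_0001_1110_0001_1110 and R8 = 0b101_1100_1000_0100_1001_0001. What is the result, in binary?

0b10111001100110001101

Subtract column by column in base 2:
  0-1 → 1 (borrow)
  1-0-1 → 0
  1-0 → 1
  1-0 → 1
  1-1 → 0
  0-0 → 0
  0-0 → 0
  0-1 → 1 (borrow)
  0-0-1 → 1 (borrow)
  1-0-1 → 0
  1-1 → 0
  1-0 → 1
  1-0 → 1
  0-0 → 0
  0-0 → 0
  0-1 → 1 (borrow)
  0-0-1 → 1 (borrow)
  0-0-1 → 1 (borrow)
  0-1-1 → 0 (borrow)
  1-1-1 → 1 (borrow)
  0-1-1 → 0 (borrow)
  1-0-1 → 0
  1-1 → 0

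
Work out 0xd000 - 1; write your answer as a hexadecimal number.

0xcfff

The trailing 3 digits are 0, so subtracting 1 borrows through: they become F and the next digit up decrements.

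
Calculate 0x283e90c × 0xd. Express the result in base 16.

Multiply each base-16 digit by 13, carrying:
  c×13 = 156 → write c carry 9
  0×13+9 = 9 → write 9
  9×13 = 117 → write 5 carry 7
  e×13+7 = 189 → write d carry 11
  3×13+11 = 50 → write 2 carry 3
  8×13+3 = 107 → write b carry 6
  2×13+6 = 32 → write 0 carry 2
  remaining carry: 2

0x20b2d59c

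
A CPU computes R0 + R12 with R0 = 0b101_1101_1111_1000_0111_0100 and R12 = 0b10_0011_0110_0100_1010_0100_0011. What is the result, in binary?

0b10100101000100001010110111

Add column by column in base 2, right to left:
  0+1 = 1
  0+1 = 1
  1+0 = 1
  0+0 = 0
  1+0 = 1
  1+0 = 1
  1+1 = 0 carry 1
  0+0+1 = 1
  0+0 = 0
  0+1 = 1
  0+0 = 0
  1+1 = 0 carry 1
  1+0+1 = 0 carry 1
  1+0+1 = 0 carry 1
  1+1+1 = 1 carry 1
  1+0+1 = 0 carry 1
  1+0+1 = 0 carry 1
  0+1+1 = 0 carry 1
  1+1+1 = 1 carry 1
  1+0+1 = 0 carry 1
  1+1+1 = 1 carry 1
  0+1+1 = 0 carry 1
  1+0+1 = 0 carry 1
  0+0+1 = 1
  0+0 = 0
  0+1 = 1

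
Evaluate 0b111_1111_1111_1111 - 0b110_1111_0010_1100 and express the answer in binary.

0b1000011010011

Subtract column by column in base 2:
  1-0 → 1
  1-0 → 1
  1-1 → 0
  1-1 → 0
  1-0 → 1
  1-1 → 0
  1-0 → 1
  1-0 → 1
  1-1 → 0
  1-1 → 0
  1-1 → 0
  1-1 → 0
  1-0 → 1
  1-1 → 0
  1-1 → 0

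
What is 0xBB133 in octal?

Expand each hex digit to 4 bits: B=1011 B=1011 1=0001 3=0011 3=0011.
Group the bits in threes: 010 111 011 000 100 110 011 → 2730463.

0o2730463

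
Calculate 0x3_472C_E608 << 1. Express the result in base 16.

0x68E59CC10

1 bits is not a whole number of base-16 digits; in binary: 1101000111001011001110011000001000 << 1 = 11010001110010110011100110000010000.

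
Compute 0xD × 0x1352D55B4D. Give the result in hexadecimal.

0xFB34D5A2E9

Multiply each base-16 digit by 13, carrying:
  D×13 = 169 → write 9 carry 10
  4×13+10 = 62 → write E carry 3
  B×13+3 = 146 → write 2 carry 9
  5×13+9 = 74 → write A carry 4
  5×13+4 = 69 → write 5 carry 4
  D×13+4 = 173 → write D carry 10
  2×13+10 = 36 → write 4 carry 2
  5×13+2 = 67 → write 3 carry 4
  3×13+4 = 43 → write B carry 2
  1×13+2 = 15 → write F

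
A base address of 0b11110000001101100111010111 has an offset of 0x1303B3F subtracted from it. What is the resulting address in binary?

0b10100100001001111010011000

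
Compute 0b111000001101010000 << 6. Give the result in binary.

0b111000001101010000000000

Left shift by 6: append 6 zero bits.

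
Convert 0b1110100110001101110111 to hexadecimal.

Group the bits into nibbles: 0011 1010 0110 0011 0111 0111 → 3A6377.

0x3A6377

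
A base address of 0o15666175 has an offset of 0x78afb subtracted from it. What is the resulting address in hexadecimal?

0o15666175 = 0x376c7d in hexadecimal.
Subtract column by column in base 16:
  d-b → 2
  7-f → 8 (borrow)
  c-a-1 → 1
  6-8 → e (borrow)
  7-7-1 → f (borrow)
  3-0-1 → 2

0x2fe182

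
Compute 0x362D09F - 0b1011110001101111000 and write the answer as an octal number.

0o327166447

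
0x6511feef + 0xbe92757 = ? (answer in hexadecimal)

0x70fb2646

Add column by column in base 16, right to left:
  f+7 = 6 carry 1
  e+5+1 = 4 carry 1
  e+7+1 = 6 carry 1
  f+2+1 = 2 carry 1
  1+9+1 = b
  1+e = f
  5+b = 0 carry 1
  6+0+1 = 7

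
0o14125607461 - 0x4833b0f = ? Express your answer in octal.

0o13464752042

0x4833b0f = 0o440635417 in octal.
Subtract column by column in base 8:
  1-7 → 2 (borrow)
  6-1-1 → 4
  4-4 → 0
  7-5 → 2
  0-3 → 5 (borrow)
  6-6-1 → 7 (borrow)
  5-0-1 → 4
  2-4 → 6 (borrow)
  1-4-1 → 4 (borrow)
  4-0-1 → 3
  1-0 → 1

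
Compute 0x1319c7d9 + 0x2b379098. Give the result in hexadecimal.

Add column by column in base 16, right to left:
  9+8 = 1 carry 1
  d+9+1 = 7 carry 1
  7+0+1 = 8
  c+9 = 5 carry 1
  9+7+1 = 1 carry 1
  1+3+1 = 5
  3+b = e
  1+2 = 3

0x3e515871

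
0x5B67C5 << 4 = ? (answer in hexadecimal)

0x5B67C50

Shifting left by 4 bits = 1 hex digit: append 1 zero.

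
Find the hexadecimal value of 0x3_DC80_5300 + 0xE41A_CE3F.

Add column by column in base 16, right to left:
  0+F = F
  0+3 = 3
  3+E = 1 carry 1
  5+C+1 = 2 carry 1
  0+A+1 = B
  8+1 = 9
  C+4 = 0 carry 1
  D+E+1 = C carry 1
  3+0+1 = 4

0x4C09B213F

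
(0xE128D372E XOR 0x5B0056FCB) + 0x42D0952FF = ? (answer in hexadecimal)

0xFCF91ABE4

First 0xE128D372E XOR 0x5B0056FCB = 0xBA28858E5.
Add column by column in base 16, right to left:
  5+F = 4 carry 1
  E+F+1 = E carry 1
  8+2+1 = B
  5+5 = A
  8+9 = 1 carry 1
  8+0+1 = 9
  2+D = F
  A+2 = C
  B+4 = F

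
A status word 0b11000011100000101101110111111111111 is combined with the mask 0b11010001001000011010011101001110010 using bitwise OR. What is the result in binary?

OR bit by bit (1 where either bit is 1):
  11000011100000101101110111111111111
| 11010001001000011010011101001110010
= 11010011101000111111111111111111111

0b11010011101000111111111111111111111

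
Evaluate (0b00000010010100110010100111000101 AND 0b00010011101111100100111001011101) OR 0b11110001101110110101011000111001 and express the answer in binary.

0b11110011101110110101111001111101

0b00000010010100110010100111000101 AND 0b00010011101111100100111001011101 = 0b00000010000100100000100001000101.
Then OR with 0b11110001101110110101011000111001.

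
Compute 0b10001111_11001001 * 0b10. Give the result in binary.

0b10001111110010010

Multiply each base-2 digit by 2, carrying:
  1×2 = 2 → write 0 carry 1
  0×2+1 = 1 → write 1
  0×2 = 0 → write 0
  1×2 = 2 → write 0 carry 1
  0×2+1 = 1 → write 1
  0×2 = 0 → write 0
  1×2 = 2 → write 0 carry 1
  1×2+1 = 3 → write 1 carry 1
  1×2+1 = 3 → write 1 carry 1
  1×2+1 = 3 → write 1 carry 1
  1×2+1 = 3 → write 1 carry 1
  1×2+1 = 3 → write 1 carry 1
  0×2+1 = 1 → write 1
  0×2 = 0 → write 0
  0×2 = 0 → write 0
  1×2 = 2 → write 0 carry 1
  remaining carry: 1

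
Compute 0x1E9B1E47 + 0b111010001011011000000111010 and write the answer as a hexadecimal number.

0b111010001011011000000111010 = 0x745B03A in hexadecimal.
Add column by column in base 16, right to left:
  7+A = 1 carry 1
  4+3+1 = 8
  E+0 = E
  1+B = C
  B+5 = 0 carry 1
  9+4+1 = E
  E+7 = 5 carry 1
  1+0+1 = 2

0x25E0CE81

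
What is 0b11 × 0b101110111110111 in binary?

0b10001100111100101

Multiply each base-2 digit by 3, carrying:
  1×3 = 3 → write 1 carry 1
  1×3+1 = 4 → write 0 carry 2
  1×3+2 = 5 → write 1 carry 2
  0×3+2 = 2 → write 0 carry 1
  1×3+1 = 4 → write 0 carry 2
  1×3+2 = 5 → write 1 carry 2
  1×3+2 = 5 → write 1 carry 2
  1×3+2 = 5 → write 1 carry 2
  1×3+2 = 5 → write 1 carry 2
  0×3+2 = 2 → write 0 carry 1
  1×3+1 = 4 → write 0 carry 2
  1×3+2 = 5 → write 1 carry 2
  1×3+2 = 5 → write 1 carry 2
  0×3+2 = 2 → write 0 carry 1
  1×3+1 = 4 → write 0 carry 2
  remaining carry: 10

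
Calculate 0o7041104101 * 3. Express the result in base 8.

0o25143314303

Multiply each base-8 digit by 3, carrying:
  1×3 = 3 → write 3
  0×3 = 0 → write 0
  1×3 = 3 → write 3
  4×3 = 12 → write 4 carry 1
  0×3+1 = 1 → write 1
  1×3 = 3 → write 3
  1×3 = 3 → write 3
  4×3 = 12 → write 4 carry 1
  0×3+1 = 1 → write 1
  7×3 = 21 → write 5 carry 2
  remaining carry: 2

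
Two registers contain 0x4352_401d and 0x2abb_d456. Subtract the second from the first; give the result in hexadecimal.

Subtract column by column in base 16:
  d-6 → 7
  1-5 → c (borrow)
  0-4-1 → b (borrow)
  4-d-1 → 6 (borrow)
  2-b-1 → 6 (borrow)
  5-b-1 → 9 (borrow)
  3-a-1 → 8 (borrow)
  4-2-1 → 1

0x18966bc7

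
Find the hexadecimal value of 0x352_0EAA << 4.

0x3520EAA0

Shifting left by 4 bits = 1 hex digit: append 1 zero.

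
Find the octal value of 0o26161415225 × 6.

0o205251117576

Multiply each base-8 digit by 6, carrying:
  5×6 = 30 → write 6 carry 3
  2×6+3 = 15 → write 7 carry 1
  2×6+1 = 13 → write 5 carry 1
  5×6+1 = 31 → write 7 carry 3
  1×6+3 = 9 → write 1 carry 1
  4×6+1 = 25 → write 1 carry 3
  1×6+3 = 9 → write 1 carry 1
  6×6+1 = 37 → write 5 carry 4
  1×6+4 = 10 → write 2 carry 1
  6×6+1 = 37 → write 5 carry 4
  2×6+4 = 16 → write 0 carry 2
  remaining carry: 2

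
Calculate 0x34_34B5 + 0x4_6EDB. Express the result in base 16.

Add column by column in base 16, right to left:
  5+B = 0 carry 1
  B+D+1 = 9 carry 1
  4+E+1 = 3 carry 1
  3+6+1 = A
  4+4 = 8
  3+0 = 3

0x38A390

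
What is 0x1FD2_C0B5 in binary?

0b11111110100101100000010110101

Expand each hex digit to 4 bits: 1=0001 F=1111 D=1101 2=0010 C=1100 0=0000 B=1011 5=0101.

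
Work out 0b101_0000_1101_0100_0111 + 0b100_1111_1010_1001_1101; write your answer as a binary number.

0b10100000011111100100

Add column by column in base 2, right to left:
  1+1 = 0 carry 1
  1+0+1 = 0 carry 1
  1+1+1 = 1 carry 1
  0+1+1 = 0 carry 1
  0+1+1 = 0 carry 1
  0+0+1 = 1
  1+0 = 1
  0+1 = 1
  1+0 = 1
  0+1 = 1
  1+0 = 1
  1+1 = 0 carry 1
  0+1+1 = 0 carry 1
  0+1+1 = 0 carry 1
  0+1+1 = 0 carry 1
  0+1+1 = 0 carry 1
  1+0+1 = 0 carry 1
  0+0+1 = 1
  1+1 = 0 carry 1
  final carry 1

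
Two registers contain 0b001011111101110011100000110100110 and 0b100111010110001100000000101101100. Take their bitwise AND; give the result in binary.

AND bit by bit (1 only where both bits are 1):
  001011111101110011100000110100110
& 100111010110001100000000101101100
= 000011010100000000000000100100100

0b000011010100000000000000100100100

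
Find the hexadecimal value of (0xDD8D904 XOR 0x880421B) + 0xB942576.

First 0xDD8D904 XOR 0x880421B = 0x5589B1F.
Add column by column in base 16, right to left:
  F+6 = 5 carry 1
  1+7+1 = 9
  B+5 = 0 carry 1
  9+2+1 = C
  8+4 = C
  5+9 = E
  5+B = 0 carry 1
  final carry 1

0x10ECC095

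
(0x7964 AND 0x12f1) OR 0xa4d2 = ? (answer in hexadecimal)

0xb4f2

0x7964 AND 0x12f1 = 0x1060.
Then OR with 0xa4d2.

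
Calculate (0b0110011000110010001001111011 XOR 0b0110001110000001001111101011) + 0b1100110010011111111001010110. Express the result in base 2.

First 0b0110011000110010001001111011 XOR 0b0110001110000001001111101011 = 0b0000010110110011000110010000.
Add column by column in base 2, right to left:
  0+0 = 0
  0+1 = 1
  0+1 = 1
  0+0 = 0
  1+1 = 0 carry 1
  0+0+1 = 1
  0+1 = 1
  1+0 = 1
  1+0 = 1
  0+1 = 1
  0+1 = 1
  0+1 = 1
  1+1 = 0 carry 1
  1+1+1 = 1 carry 1
  0+1+1 = 0 carry 1
  0+1+1 = 0 carry 1
  1+1+1 = 1 carry 1
  1+0+1 = 0 carry 1
  0+0+1 = 1
  1+1 = 0 carry 1
  1+0+1 = 0 carry 1
  0+0+1 = 1
  1+1 = 0 carry 1
  0+1+1 = 0 carry 1
  0+0+1 = 1
  0+0 = 0
  0+1 = 1
  0+1 = 1

0b1101001001010010111111100110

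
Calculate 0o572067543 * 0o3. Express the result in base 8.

0o2156247051

Multiply each base-8 digit by 3, carrying:
  3×3 = 9 → write 1 carry 1
  4×3+1 = 13 → write 5 carry 1
  5×3+1 = 16 → write 0 carry 2
  7×3+2 = 23 → write 7 carry 2
  6×3+2 = 20 → write 4 carry 2
  0×3+2 = 2 → write 2
  2×3 = 6 → write 6
  7×3 = 21 → write 5 carry 2
  5×3+2 = 17 → write 1 carry 2
  remaining carry: 2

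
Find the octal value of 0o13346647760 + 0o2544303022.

Add column by column in base 8, right to left:
  0+2 = 2
  6+2 = 0 carry 1
  7+0+1 = 0 carry 1
  7+3+1 = 3 carry 1
  4+0+1 = 5
  6+3 = 1 carry 1
  6+4+1 = 3 carry 1
  4+4+1 = 1 carry 1
  3+5+1 = 1 carry 1
  3+2+1 = 6
  1+0 = 1

0o16113153002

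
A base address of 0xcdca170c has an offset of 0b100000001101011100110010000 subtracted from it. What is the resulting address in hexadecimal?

0xc9c35d7c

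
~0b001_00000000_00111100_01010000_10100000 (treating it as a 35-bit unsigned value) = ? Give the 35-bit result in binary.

Invert each bit: 00100000000001111000101000010100000 → 11011111111110000111010111101011111.

0b11011111111110000111010111101011111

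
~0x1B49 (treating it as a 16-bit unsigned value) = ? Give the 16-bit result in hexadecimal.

Each hex digit d becomes F−d:
  1→E, B→4, 4→B, 9→6

0xE4B6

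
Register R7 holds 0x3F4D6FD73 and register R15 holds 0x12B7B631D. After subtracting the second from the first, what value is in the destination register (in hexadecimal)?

Subtract column by column in base 16:
  3-D → 6 (borrow)
  7-1-1 → 5
  D-3 → A
  F-6 → 9
  6-B → B (borrow)
  D-7-1 → 5
  4-B → 9 (borrow)
  F-2-1 → C
  3-1 → 2

0x2C95B9A56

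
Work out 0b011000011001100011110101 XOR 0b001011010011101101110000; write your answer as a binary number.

XOR bit by bit (1 where the bits differ):
  011000011001100011110101
^ 001011010011101101110000
= 010011001010001110000101

0b010011001010001110000101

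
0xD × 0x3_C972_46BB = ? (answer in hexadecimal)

Multiply each base-16 digit by 13, carrying:
  B×13 = 143 → write F carry 8
  B×13+8 = 151 → write 7 carry 9
  6×13+9 = 87 → write 7 carry 5
  4×13+5 = 57 → write 9 carry 3
  2×13+3 = 29 → write D carry 1
  7×13+1 = 92 → write C carry 5
  9×13+5 = 122 → write A carry 7
  C×13+7 = 163 → write 3 carry 10
  3×13+10 = 49 → write 1 carry 3
  remaining carry: 3

0x313ACD977F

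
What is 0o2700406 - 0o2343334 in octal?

Subtract column by column in base 8:
  6-4 → 2
  0-3 → 5 (borrow)
  4-3-1 → 0
  0-3 → 5 (borrow)
  0-4-1 → 3 (borrow)
  7-3-1 → 3
  2-2 → 0

0o335052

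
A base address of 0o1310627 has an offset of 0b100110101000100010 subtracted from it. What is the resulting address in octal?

0o623565

0b100110101000100010 = 0o465042 in octal.
Subtract column by column in base 8:
  7-2 → 5
  2-4 → 6 (borrow)
  6-0-1 → 5
  0-5 → 3 (borrow)
  1-6-1 → 2 (borrow)
  3-4-1 → 6 (borrow)
  1-0-1 → 0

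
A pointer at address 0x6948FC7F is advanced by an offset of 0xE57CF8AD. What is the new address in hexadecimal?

Add column by column in base 16, right to left:
  F+D = C carry 1
  7+A+1 = 2 carry 1
  C+8+1 = 5 carry 1
  F+F+1 = F carry 1
  8+C+1 = 5 carry 1
  4+7+1 = C
  9+5 = E
  6+E = 4 carry 1
  final carry 1

0x14EC5F52C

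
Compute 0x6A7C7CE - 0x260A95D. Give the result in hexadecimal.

Subtract column by column in base 16:
  E-D → 1
  C-5 → 7
  7-9 → E (borrow)
  C-A-1 → 1
  7-0 → 7
  A-6 → 4
  6-2 → 4

0x4471E71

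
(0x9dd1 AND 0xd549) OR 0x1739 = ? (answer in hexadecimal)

0x9779

0x9dd1 AND 0xd549 = 0x9541.
Then OR with 0x1739.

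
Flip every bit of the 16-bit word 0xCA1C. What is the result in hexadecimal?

0x35E3

Each hex digit d becomes F−d:
  C→3, A→5, 1→E, C→3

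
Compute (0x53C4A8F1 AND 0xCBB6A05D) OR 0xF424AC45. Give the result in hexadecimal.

0xF7A4AC55

0x53C4A8F1 AND 0xCBB6A05D = 0x4384A051.
Then OR with 0xF424AC45.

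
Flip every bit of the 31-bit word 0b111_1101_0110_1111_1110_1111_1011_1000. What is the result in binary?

Invert each bit: 1111101011011111110111110111000 → 0000010100100000001000001000111.

0b0000010100100000001000001000111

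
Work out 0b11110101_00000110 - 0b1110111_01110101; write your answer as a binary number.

Subtract column by column in base 2:
  0-1 → 1 (borrow)
  1-0-1 → 0
  1-1 → 0
  0-0 → 0
  0-1 → 1 (borrow)
  0-1-1 → 0 (borrow)
  0-1-1 → 0 (borrow)
  0-0-1 → 1 (borrow)
  1-1-1 → 1 (borrow)
  0-1-1 → 0 (borrow)
  1-1-1 → 1 (borrow)
  0-0-1 → 1 (borrow)
  1-1-1 → 1 (borrow)
  1-1-1 → 1 (borrow)
  1-1-1 → 1 (borrow)
  1-0-1 → 0

0b111110110010001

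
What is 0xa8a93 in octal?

0o2505223

Expand each hex digit to 4 bits: a=1010 8=1000 a=1010 9=1001 3=0011.
Group the bits in threes: 010 101 000 101 010 010 011 → 2505223.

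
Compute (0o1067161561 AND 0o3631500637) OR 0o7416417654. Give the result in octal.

0o1067161561 AND 0o3631500637 = 0o1021100421.
Then OR with 0o7416417654.

0o7437517675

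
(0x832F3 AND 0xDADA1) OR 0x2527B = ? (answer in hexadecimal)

0x832F3 AND 0xDADA1 = 0x820A1.
Then OR with 0x2527B.

0xA72FB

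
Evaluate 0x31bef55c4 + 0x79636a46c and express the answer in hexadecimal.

Add column by column in base 16, right to left:
  4+c = 0 carry 1
  c+6+1 = 3 carry 1
  5+4+1 = a
  5+a = f
  f+6 = 5 carry 1
  e+3+1 = 2 carry 1
  b+6+1 = 2 carry 1
  1+9+1 = b
  3+7 = a

0xab225fa30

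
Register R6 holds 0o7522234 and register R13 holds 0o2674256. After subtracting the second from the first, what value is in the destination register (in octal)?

Subtract column by column in base 8:
  4-6 → 6 (borrow)
  3-5-1 → 5 (borrow)
  2-2-1 → 7 (borrow)
  2-4-1 → 5 (borrow)
  2-7-1 → 2 (borrow)
  5-6-1 → 6 (borrow)
  7-2-1 → 4

0o4625756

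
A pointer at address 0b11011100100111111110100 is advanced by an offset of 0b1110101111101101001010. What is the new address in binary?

0b101010010100101100111110

Add column by column in base 2, right to left:
  0+0 = 0
  0+1 = 1
  1+0 = 1
  0+1 = 1
  1+0 = 1
  1+0 = 1
  1+1 = 0 carry 1
  1+0+1 = 0 carry 1
  1+1+1 = 1 carry 1
  1+1+1 = 1 carry 1
  1+0+1 = 0 carry 1
  1+1+1 = 1 carry 1
  0+1+1 = 0 carry 1
  0+1+1 = 0 carry 1
  1+1+1 = 1 carry 1
  0+1+1 = 0 carry 1
  0+0+1 = 1
  1+1 = 0 carry 1
  1+0+1 = 0 carry 1
  1+1+1 = 1 carry 1
  0+1+1 = 0 carry 1
  1+1+1 = 1 carry 1
  1+0+1 = 0 carry 1
  final carry 1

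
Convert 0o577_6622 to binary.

0b101111111110110010010

Each octal digit is 3 bits: 5=101 7=111 7=111 6=110 6=110 2=010 2=010.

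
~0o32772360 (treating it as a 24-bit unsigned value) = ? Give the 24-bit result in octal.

Each oct digit d becomes 7−d:
  3→4, 2→5, 7→0, 7→0, 2→5, 3→4, 6→1, 0→7

0o45005417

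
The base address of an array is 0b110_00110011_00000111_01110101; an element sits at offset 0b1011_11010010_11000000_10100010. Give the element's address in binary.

0b10010000001011100100000010111

Add column by column in base 2, right to left:
  1+0 = 1
  0+1 = 1
  1+0 = 1
  0+0 = 0
  1+0 = 1
  1+1 = 0 carry 1
  1+0+1 = 0 carry 1
  0+1+1 = 0 carry 1
  1+0+1 = 0 carry 1
  1+0+1 = 0 carry 1
  1+0+1 = 0 carry 1
  0+0+1 = 1
  0+0 = 0
  0+0 = 0
  0+1 = 1
  0+1 = 1
  1+0 = 1
  1+1 = 0 carry 1
  0+0+1 = 1
  0+0 = 0
  1+1 = 0 carry 1
  1+0+1 = 0 carry 1
  0+1+1 = 0 carry 1
  0+1+1 = 0 carry 1
  0+1+1 = 0 carry 1
  1+1+1 = 1 carry 1
  1+0+1 = 0 carry 1
  0+1+1 = 0 carry 1
  final carry 1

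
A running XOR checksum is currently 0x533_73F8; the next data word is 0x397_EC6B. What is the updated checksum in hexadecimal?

XOR each hex digit independently (no carries):
  5^3=6, 3^9=A, 3^7=4, 7^E=9, 3^C=F, F^6=9, 8^B=3

0x6A49F93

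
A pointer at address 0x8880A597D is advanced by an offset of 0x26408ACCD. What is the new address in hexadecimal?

0xAEC13064A

Add column by column in base 16, right to left:
  D+D = A carry 1
  7+C+1 = 4 carry 1
  9+C+1 = 6 carry 1
  5+A+1 = 0 carry 1
  A+8+1 = 3 carry 1
  0+0+1 = 1
  8+4 = C
  8+6 = E
  8+2 = A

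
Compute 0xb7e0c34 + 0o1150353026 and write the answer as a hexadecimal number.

0x151fe24a

0o1150353026 = 0x9a1d616 in hexadecimal.
Add column by column in base 16, right to left:
  4+6 = a
  3+1 = 4
  c+6 = 2 carry 1
  0+d+1 = e
  e+1 = f
  7+a = 1 carry 1
  b+9+1 = 5 carry 1
  final carry 1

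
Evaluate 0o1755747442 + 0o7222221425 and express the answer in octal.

0o11200171067

Add column by column in base 8, right to left:
  2+5 = 7
  4+2 = 6
  4+4 = 0 carry 1
  7+1+1 = 1 carry 1
  4+2+1 = 7
  7+2 = 1 carry 1
  5+2+1 = 0 carry 1
  5+2+1 = 0 carry 1
  7+2+1 = 2 carry 1
  1+7+1 = 1 carry 1
  final carry 1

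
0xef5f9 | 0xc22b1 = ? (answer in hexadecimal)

OR each hex digit independently (no carries):
  e|c=e, f|2=f, 5|2=7, f|b=f, 9|1=9

0xef7f9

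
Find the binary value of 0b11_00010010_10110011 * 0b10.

Multiply each base-2 digit by 2, carrying:
  1×2 = 2 → write 0 carry 1
  1×2+1 = 3 → write 1 carry 1
  0×2+1 = 1 → write 1
  0×2 = 0 → write 0
  1×2 = 2 → write 0 carry 1
  1×2+1 = 3 → write 1 carry 1
  0×2+1 = 1 → write 1
  1×2 = 2 → write 0 carry 1
  0×2+1 = 1 → write 1
  1×2 = 2 → write 0 carry 1
  0×2+1 = 1 → write 1
  0×2 = 0 → write 0
  1×2 = 2 → write 0 carry 1
  0×2+1 = 1 → write 1
  0×2 = 0 → write 0
  0×2 = 0 → write 0
  1×2 = 2 → write 0 carry 1
  1×2+1 = 3 → write 1 carry 1
  remaining carry: 1

0b1100010010101100110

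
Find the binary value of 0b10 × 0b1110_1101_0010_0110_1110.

Multiply each base-2 digit by 2, carrying:
  0×2 = 0 → write 0
  1×2 = 2 → write 0 carry 1
  1×2+1 = 3 → write 1 carry 1
  1×2+1 = 3 → write 1 carry 1
  0×2+1 = 1 → write 1
  1×2 = 2 → write 0 carry 1
  1×2+1 = 3 → write 1 carry 1
  0×2+1 = 1 → write 1
  0×2 = 0 → write 0
  1×2 = 2 → write 0 carry 1
  0×2+1 = 1 → write 1
  0×2 = 0 → write 0
  1×2 = 2 → write 0 carry 1
  0×2+1 = 1 → write 1
  1×2 = 2 → write 0 carry 1
  1×2+1 = 3 → write 1 carry 1
  0×2+1 = 1 → write 1
  1×2 = 2 → write 0 carry 1
  1×2+1 = 3 → write 1 carry 1
  1×2+1 = 3 → write 1 carry 1
  remaining carry: 1

0b111011010010011011100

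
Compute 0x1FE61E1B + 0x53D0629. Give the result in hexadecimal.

Add column by column in base 16, right to left:
  B+9 = 4 carry 1
  1+2+1 = 4
  E+6 = 4 carry 1
  1+0+1 = 2
  6+D = 3 carry 1
  E+3+1 = 2 carry 1
  F+5+1 = 5 carry 1
  1+0+1 = 2

0x25232444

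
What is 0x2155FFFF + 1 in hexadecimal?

The trailing 4 digits are F (max in base 16), so adding 1 cascades: they roll to 0 and the next digit up increments.

0x21560000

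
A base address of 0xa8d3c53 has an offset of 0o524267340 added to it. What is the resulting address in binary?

0b1111110111101010101100110011

0xa8d3c53 = 0b1010100011010011110001010011 in binary.
0o524267340 = 0b101010100010110111011100000 in binary.
Add column by column in base 2, right to left:
  1+0 = 1
  1+0 = 1
  0+0 = 0
  0+0 = 0
  1+0 = 1
  0+1 = 1
  1+1 = 0 carry 1
  0+1+1 = 0 carry 1
  0+0+1 = 1
  0+1 = 1
  1+1 = 0 carry 1
  1+1+1 = 1 carry 1
  1+0+1 = 0 carry 1
  1+1+1 = 1 carry 1
  0+1+1 = 0 carry 1
  0+0+1 = 1
  1+1 = 0 carry 1
  0+0+1 = 1
  1+0 = 1
  1+0 = 1
  0+1 = 1
  0+0 = 0
  0+1 = 1
  1+0 = 1
  0+1 = 1
  1+0 = 1
  0+1 = 1
  1+0 = 1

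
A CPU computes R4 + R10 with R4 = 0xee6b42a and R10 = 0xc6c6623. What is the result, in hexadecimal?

0x1b531a4d

Add column by column in base 16, right to left:
  a+3 = d
  2+2 = 4
  4+6 = a
  b+6 = 1 carry 1
  6+c+1 = 3 carry 1
  e+6+1 = 5 carry 1
  e+c+1 = b carry 1
  final carry 1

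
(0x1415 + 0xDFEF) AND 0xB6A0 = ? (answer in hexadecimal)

0xB400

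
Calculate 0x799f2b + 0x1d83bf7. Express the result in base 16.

Add column by column in base 16, right to left:
  b+7 = 2 carry 1
  2+f+1 = 2 carry 1
  f+b+1 = b carry 1
  9+3+1 = d
  9+8 = 1 carry 1
  7+d+1 = 5 carry 1
  0+1+1 = 2

0x251db22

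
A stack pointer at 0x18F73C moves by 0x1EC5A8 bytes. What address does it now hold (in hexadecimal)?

0x37BCE4

Add column by column in base 16, right to left:
  C+8 = 4 carry 1
  3+A+1 = E
  7+5 = C
  F+C = B carry 1
  8+E+1 = 7 carry 1
  1+1+1 = 3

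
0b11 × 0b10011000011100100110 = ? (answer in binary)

0b111001001010101110010

Multiply each base-2 digit by 3, carrying:
  0×3 = 0 → write 0
  1×3 = 3 → write 1 carry 1
  1×3+1 = 4 → write 0 carry 2
  0×3+2 = 2 → write 0 carry 1
  0×3+1 = 1 → write 1
  1×3 = 3 → write 1 carry 1
  0×3+1 = 1 → write 1
  0×3 = 0 → write 0
  1×3 = 3 → write 1 carry 1
  1×3+1 = 4 → write 0 carry 2
  1×3+2 = 5 → write 1 carry 2
  0×3+2 = 2 → write 0 carry 1
  0×3+1 = 1 → write 1
  0×3 = 0 → write 0
  0×3 = 0 → write 0
  1×3 = 3 → write 1 carry 1
  1×3+1 = 4 → write 0 carry 2
  0×3+2 = 2 → write 0 carry 1
  0×3+1 = 1 → write 1
  1×3 = 3 → write 1 carry 1
  remaining carry: 1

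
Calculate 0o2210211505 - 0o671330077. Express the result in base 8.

Subtract column by column in base 8:
  5-7 → 6 (borrow)
  0-7-1 → 0 (borrow)
  5-0-1 → 4
  1-0 → 1
  1-3 → 6 (borrow)
  2-3-1 → 6 (borrow)
  0-1-1 → 6 (borrow)
  1-7-1 → 1 (borrow)
  2-6-1 → 3 (borrow)
  2-0-1 → 1

0o1316661406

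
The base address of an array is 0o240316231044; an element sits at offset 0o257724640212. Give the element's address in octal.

0o520243071256

Add column by column in base 8, right to left:
  4+2 = 6
  4+1 = 5
  0+2 = 2
  1+0 = 1
  3+4 = 7
  2+6 = 0 carry 1
  6+4+1 = 3 carry 1
  1+2+1 = 4
  3+7 = 2 carry 1
  0+7+1 = 0 carry 1
  4+5+1 = 2 carry 1
  2+2+1 = 5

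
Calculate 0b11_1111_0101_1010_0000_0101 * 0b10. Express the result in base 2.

Multiply each base-2 digit by 2, carrying:
  1×2 = 2 → write 0 carry 1
  0×2+1 = 1 → write 1
  1×2 = 2 → write 0 carry 1
  0×2+1 = 1 → write 1
  0×2 = 0 → write 0
  0×2 = 0 → write 0
  0×2 = 0 → write 0
  0×2 = 0 → write 0
  0×2 = 0 → write 0
  1×2 = 2 → write 0 carry 1
  0×2+1 = 1 → write 1
  1×2 = 2 → write 0 carry 1
  1×2+1 = 3 → write 1 carry 1
  0×2+1 = 1 → write 1
  1×2 = 2 → write 0 carry 1
  0×2+1 = 1 → write 1
  1×2 = 2 → write 0 carry 1
  1×2+1 = 3 → write 1 carry 1
  1×2+1 = 3 → write 1 carry 1
  1×2+1 = 3 → write 1 carry 1
  1×2+1 = 3 → write 1 carry 1
  1×2+1 = 3 → write 1 carry 1
  remaining carry: 1

0b11111101011010000001010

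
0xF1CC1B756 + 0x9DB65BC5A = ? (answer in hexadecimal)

Add column by column in base 16, right to left:
  6+A = 0 carry 1
  5+5+1 = B
  7+C = 3 carry 1
  B+B+1 = 7 carry 1
  1+5+1 = 7
  C+6 = 2 carry 1
  C+B+1 = 8 carry 1
  1+D+1 = F
  F+9 = 8 carry 1
  final carry 1

0x18F82773B0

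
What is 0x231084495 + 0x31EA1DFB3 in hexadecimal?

0x54FAA2448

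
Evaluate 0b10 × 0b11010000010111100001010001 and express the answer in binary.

0b110100000101111000010100010

Multiply each base-2 digit by 2, carrying:
  1×2 = 2 → write 0 carry 1
  0×2+1 = 1 → write 1
  0×2 = 0 → write 0
  0×2 = 0 → write 0
  1×2 = 2 → write 0 carry 1
  0×2+1 = 1 → write 1
  1×2 = 2 → write 0 carry 1
  0×2+1 = 1 → write 1
  0×2 = 0 → write 0
  0×2 = 0 → write 0
  0×2 = 0 → write 0
  1×2 = 2 → write 0 carry 1
  1×2+1 = 3 → write 1 carry 1
  1×2+1 = 3 → write 1 carry 1
  1×2+1 = 3 → write 1 carry 1
  0×2+1 = 1 → write 1
  1×2 = 2 → write 0 carry 1
  0×2+1 = 1 → write 1
  0×2 = 0 → write 0
  0×2 = 0 → write 0
  0×2 = 0 → write 0
  0×2 = 0 → write 0
  1×2 = 2 → write 0 carry 1
  0×2+1 = 1 → write 1
  1×2 = 2 → write 0 carry 1
  1×2+1 = 3 → write 1 carry 1
  remaining carry: 1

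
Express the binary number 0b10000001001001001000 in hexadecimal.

0x81248

Group the bits into nibbles: 1000 0001 0010 0100 1000 → 81248.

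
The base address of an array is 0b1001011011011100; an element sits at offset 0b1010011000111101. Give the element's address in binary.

Add column by column in base 2, right to left:
  0+1 = 1
  0+0 = 0
  1+1 = 0 carry 1
  1+1+1 = 1 carry 1
  1+1+1 = 1 carry 1
  0+1+1 = 0 carry 1
  1+0+1 = 0 carry 1
  1+0+1 = 0 carry 1
  0+0+1 = 1
  1+1 = 0 carry 1
  1+1+1 = 1 carry 1
  0+0+1 = 1
  1+0 = 1
  0+1 = 1
  0+0 = 0
  1+1 = 0 carry 1
  final carry 1

0b10011110100011001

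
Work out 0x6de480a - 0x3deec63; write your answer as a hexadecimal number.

Subtract column by column in base 16:
  a-3 → 7
  0-6 → a (borrow)
  8-c-1 → b (borrow)
  4-e-1 → 5 (borrow)
  e-e-1 → f (borrow)
  d-d-1 → f (borrow)
  6-3-1 → 2

0x2ff5ba7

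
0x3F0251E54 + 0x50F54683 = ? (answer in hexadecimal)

0x4411A64D7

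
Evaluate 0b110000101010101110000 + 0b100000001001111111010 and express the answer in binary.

Add column by column in base 2, right to left:
  0+0 = 0
  0+1 = 1
  0+0 = 0
  0+1 = 1
  1+1 = 0 carry 1
  1+1+1 = 1 carry 1
  1+1+1 = 1 carry 1
  0+1+1 = 0 carry 1
  1+1+1 = 1 carry 1
  0+1+1 = 0 carry 1
  1+0+1 = 0 carry 1
  0+0+1 = 1
  1+1 = 0 carry 1
  0+0+1 = 1
  1+0 = 1
  0+0 = 0
  0+0 = 0
  0+0 = 0
  0+0 = 0
  1+0 = 1
  1+1 = 0 carry 1
  final carry 1

0b1010000110100101101010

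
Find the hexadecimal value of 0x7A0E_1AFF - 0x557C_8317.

0x249197E8

Subtract column by column in base 16:
  F-7 → 8
  F-1 → E
  A-3 → 7
  1-8 → 9 (borrow)
  E-C-1 → 1
  0-7 → 9 (borrow)
  A-5-1 → 4
  7-5 → 2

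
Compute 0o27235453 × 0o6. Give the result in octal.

0o213661402

Multiply each base-8 digit by 6, carrying:
  3×6 = 18 → write 2 carry 2
  5×6+2 = 32 → write 0 carry 4
  4×6+4 = 28 → write 4 carry 3
  5×6+3 = 33 → write 1 carry 4
  3×6+4 = 22 → write 6 carry 2
  2×6+2 = 14 → write 6 carry 1
  7×6+1 = 43 → write 3 carry 5
  2×6+5 = 17 → write 1 carry 2
  remaining carry: 2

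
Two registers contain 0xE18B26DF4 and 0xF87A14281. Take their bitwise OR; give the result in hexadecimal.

OR each hex digit independently (no carries):
  E|F=F, 1|8=9, 8|7=F, B|A=B, 2|1=3, 6|4=6, D|2=F, F|8=F, 4|1=5

0xF9FB36FF5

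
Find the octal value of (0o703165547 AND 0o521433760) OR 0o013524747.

0o703165547 AND 0o521433760 = 0o501021540.
Then OR with 0o013524747.

0o513525747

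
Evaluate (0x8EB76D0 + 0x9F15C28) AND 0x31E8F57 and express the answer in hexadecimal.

Add column by column in base 16, right to left:
  0+8 = 8
  D+2 = F
  6+C = 2 carry 1
  7+5+1 = D
  B+1 = C
  E+F = D carry 1
  8+9+1 = 2 carry 1
  final carry 1
Sum = 0x12DCD2F8; now AND with 0x31E8F57:
  1&0=0, 2&3=2, D&1=1, C&E=C, D&8=8, 2&F=2, F&5=5, 8&7=0

0x21C8250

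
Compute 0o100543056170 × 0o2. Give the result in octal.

0o201306134360

Multiply each base-8 digit by 2, carrying:
  0×2 = 0 → write 0
  7×2 = 14 → write 6 carry 1
  1×2+1 = 3 → write 3
  6×2 = 12 → write 4 carry 1
  5×2+1 = 11 → write 3 carry 1
  0×2+1 = 1 → write 1
  3×2 = 6 → write 6
  4×2 = 8 → write 0 carry 1
  5×2+1 = 11 → write 3 carry 1
  0×2+1 = 1 → write 1
  0×2 = 0 → write 0
  1×2 = 2 → write 2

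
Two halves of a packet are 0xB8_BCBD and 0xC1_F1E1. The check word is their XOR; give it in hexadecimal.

0x794D5C

XOR each hex digit independently (no carries):
  B^C=7, 8^1=9, B^F=4, C^1=D, B^E=5, D^1=C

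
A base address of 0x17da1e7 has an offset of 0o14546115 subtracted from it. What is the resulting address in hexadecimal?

0o14546115 = 0x32cc4d in hexadecimal.
Subtract column by column in base 16:
  7-d → a (borrow)
  e-4-1 → 9
  1-c → 5 (borrow)
  a-c-1 → d (borrow)
  d-2-1 → a
  7-3 → 4
  1-0 → 1

0x14ad59a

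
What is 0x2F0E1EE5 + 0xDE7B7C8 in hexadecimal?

0x3CF5D6AD

Add column by column in base 16, right to left:
  5+8 = D
  E+C = A carry 1
  E+7+1 = 6 carry 1
  1+B+1 = D
  E+7 = 5 carry 1
  0+E+1 = F
  F+D = C carry 1
  2+0+1 = 3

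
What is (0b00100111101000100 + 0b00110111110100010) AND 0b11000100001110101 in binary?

0b1000100001100100

Add column by column in base 2, right to left:
  0+0 = 0
  0+1 = 1
  1+0 = 1
  0+0 = 0
  0+0 = 0
  0+1 = 1
  1+0 = 1
  0+1 = 1
  1+1 = 0 carry 1
  1+1+1 = 1 carry 1
  1+1+1 = 1 carry 1
  1+1+1 = 1 carry 1
  0+0+1 = 1
  0+1 = 1
  1+1 = 0 carry 1
  final carry 1
Sum = 0b1011111011100110; now AND with 0b11000100001110101:
  01011111011100110
& 11000100001110101
= 01000100001100100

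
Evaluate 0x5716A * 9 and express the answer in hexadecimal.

0x30FCBA

Multiply each base-16 digit by 9, carrying:
  A×9 = 90 → write A carry 5
  6×9+5 = 59 → write B carry 3
  1×9+3 = 12 → write C
  7×9 = 63 → write F carry 3
  5×9+3 = 48 → write 0 carry 3
  remaining carry: 3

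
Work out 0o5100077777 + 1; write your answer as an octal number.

The trailing 5 digits are 7 (max in base 8), so adding 1 cascades: they roll to 0 and the next digit up increments.

0o5100100000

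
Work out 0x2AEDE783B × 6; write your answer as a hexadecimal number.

0x101936D162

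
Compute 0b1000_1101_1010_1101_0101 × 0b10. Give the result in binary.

0b100011011010110101010

Multiply each base-2 digit by 2, carrying:
  1×2 = 2 → write 0 carry 1
  0×2+1 = 1 → write 1
  1×2 = 2 → write 0 carry 1
  0×2+1 = 1 → write 1
  1×2 = 2 → write 0 carry 1
  0×2+1 = 1 → write 1
  1×2 = 2 → write 0 carry 1
  1×2+1 = 3 → write 1 carry 1
  0×2+1 = 1 → write 1
  1×2 = 2 → write 0 carry 1
  0×2+1 = 1 → write 1
  1×2 = 2 → write 0 carry 1
  1×2+1 = 3 → write 1 carry 1
  0×2+1 = 1 → write 1
  1×2 = 2 → write 0 carry 1
  1×2+1 = 3 → write 1 carry 1
  0×2+1 = 1 → write 1
  0×2 = 0 → write 0
  0×2 = 0 → write 0
  1×2 = 2 → write 0 carry 1
  remaining carry: 1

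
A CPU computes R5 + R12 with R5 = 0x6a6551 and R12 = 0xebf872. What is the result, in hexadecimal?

0x1565dc3

Add column by column in base 16, right to left:
  1+2 = 3
  5+7 = c
  5+8 = d
  6+f = 5 carry 1
  a+b+1 = 6 carry 1
  6+e+1 = 5 carry 1
  final carry 1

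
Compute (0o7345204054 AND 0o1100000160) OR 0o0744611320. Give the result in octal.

0o1744611360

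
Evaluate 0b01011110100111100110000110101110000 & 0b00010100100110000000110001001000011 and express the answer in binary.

AND bit by bit (1 only where both bits are 1):
  01011110100111100110000110101110000
& 00010100100110000000110001001000011
= 00010100100110000000000000001000000

0b00010100100110000000000000001000000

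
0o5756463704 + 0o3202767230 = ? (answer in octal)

Add column by column in base 8, right to left:
  4+0 = 4
  0+3 = 3
  7+2 = 1 carry 1
  3+7+1 = 3 carry 1
  6+6+1 = 5 carry 1
  4+7+1 = 4 carry 1
  6+2+1 = 1 carry 1
  5+0+1 = 6
  7+2 = 1 carry 1
  5+3+1 = 1 carry 1
  final carry 1

0o11161453134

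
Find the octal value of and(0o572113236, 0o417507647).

0o412103206

AND each oct digit independently (no carries):
  5&4=4, 7&1=1, 2&7=2, 1&5=1, 1&0=0, 3&7=3, 2&6=2, 3&4=0, 6&7=6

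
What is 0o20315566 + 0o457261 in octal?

0o20775047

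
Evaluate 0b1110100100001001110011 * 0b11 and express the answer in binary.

Multiply each base-2 digit by 3, carrying:
  1×3 = 3 → write 1 carry 1
  1×3+1 = 4 → write 0 carry 2
  0×3+2 = 2 → write 0 carry 1
  0×3+1 = 1 → write 1
  1×3 = 3 → write 1 carry 1
  1×3+1 = 4 → write 0 carry 2
  1×3+2 = 5 → write 1 carry 2
  0×3+2 = 2 → write 0 carry 1
  0×3+1 = 1 → write 1
  1×3 = 3 → write 1 carry 1
  0×3+1 = 1 → write 1
  0×3 = 0 → write 0
  0×3 = 0 → write 0
  0×3 = 0 → write 0
  1×3 = 3 → write 1 carry 1
  0×3+1 = 1 → write 1
  0×3 = 0 → write 0
  1×3 = 3 → write 1 carry 1
  0×3+1 = 1 → write 1
  1×3 = 3 → write 1 carry 1
  1×3+1 = 4 → write 0 carry 2
  1×3+2 = 5 → write 1 carry 2
  remaining carry: 10

0b101011101100011101011001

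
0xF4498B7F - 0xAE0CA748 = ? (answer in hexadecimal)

Subtract column by column in base 16:
  F-8 → 7
  7-4 → 3
  B-7 → 4
  8-A → E (borrow)
  9-C-1 → C (borrow)
  4-0-1 → 3
  4-E → 6 (borrow)
  F-A-1 → 4

0x463CE437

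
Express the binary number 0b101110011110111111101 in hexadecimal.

Group the bits into nibbles: 0001 0111 0011 1101 1111 1101 → 173DFD.

0x173DFD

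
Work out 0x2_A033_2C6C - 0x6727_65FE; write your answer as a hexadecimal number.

Subtract column by column in base 16:
  C-E → E (borrow)
  6-F-1 → 6 (borrow)
  C-5-1 → 6
  2-6 → C (borrow)
  3-7-1 → B (borrow)
  3-2-1 → 0
  0-7 → 9 (borrow)
  A-6-1 → 3
  2-0 → 2

0x2390BC66E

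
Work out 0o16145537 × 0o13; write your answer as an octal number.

0o234136425

Multiply each base-8 digit by 11, carrying:
  7×11 = 77 → write 5 carry 9
  3×11+9 = 42 → write 2 carry 5
  5×11+5 = 60 → write 4 carry 7
  5×11+7 = 62 → write 6 carry 7
  4×11+7 = 51 → write 3 carry 6
  1×11+6 = 17 → write 1 carry 2
  6×11+2 = 68 → write 4 carry 8
  1×11+8 = 19 → write 3 carry 2
  remaining carry: 2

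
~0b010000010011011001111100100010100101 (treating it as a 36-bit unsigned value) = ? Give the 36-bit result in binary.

0b101111101100100110000011011101011010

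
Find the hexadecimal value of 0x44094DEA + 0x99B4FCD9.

0xDDBE4AC3

Add column by column in base 16, right to left:
  A+9 = 3 carry 1
  E+D+1 = C carry 1
  D+C+1 = A carry 1
  4+F+1 = 4 carry 1
  9+4+1 = E
  0+B = B
  4+9 = D
  4+9 = D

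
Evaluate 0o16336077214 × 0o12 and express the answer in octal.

0o220255170570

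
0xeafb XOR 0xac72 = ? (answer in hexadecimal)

XOR each hex digit independently (no carries):
  e^a=4, a^c=6, f^7=8, b^2=9

0x4689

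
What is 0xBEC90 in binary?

0b10111110110010010000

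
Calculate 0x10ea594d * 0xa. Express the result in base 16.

Multiply each base-16 digit by 10, carrying:
  d×10 = 130 → write 2 carry 8
  4×10+8 = 48 → write 0 carry 3
  9×10+3 = 93 → write d carry 5
  5×10+5 = 55 → write 7 carry 3
  a×10+3 = 103 → write 7 carry 6
  e×10+6 = 146 → write 2 carry 9
  0×10+9 = 9 → write 9
  1×10 = 10 → write a

0xa9277d02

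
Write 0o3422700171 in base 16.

0x1C4B8079

Each octal digit is 3 bits: 3=011 4=100 2=010 2=010 7=111 0=000 0=000 1=001 7=111 1=001.
Group the bits into nibbles: 0001 1100 0100 1011 1000 0000 0111 1001 → 1C4B8079.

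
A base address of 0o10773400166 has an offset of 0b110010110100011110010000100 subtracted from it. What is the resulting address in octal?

0b110010110100011110010000100 = 0o626436204 in octal.
Subtract column by column in base 8:
  6-4 → 2
  6-0 → 6
  1-2 → 7 (borrow)
  0-6-1 → 1 (borrow)
  0-3-1 → 4 (borrow)
  4-4-1 → 7 (borrow)
  3-6-1 → 4 (borrow)
  7-2-1 → 4
  7-6 → 1
  0-0 → 0
  1-0 → 1

0o10144741762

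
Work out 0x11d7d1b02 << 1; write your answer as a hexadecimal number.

0x23afa3604

1 bits is not a whole number of base-16 digits; in binary: 100011101011111010001101100000010 << 1 = 1000111010111110100011011000000100.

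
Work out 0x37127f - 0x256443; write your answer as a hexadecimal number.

Subtract column by column in base 16:
  f-3 → c
  7-4 → 3
  2-4 → e (borrow)
  1-6-1 → a (borrow)
  7-5-1 → 1
  3-2 → 1

0x11ae3c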